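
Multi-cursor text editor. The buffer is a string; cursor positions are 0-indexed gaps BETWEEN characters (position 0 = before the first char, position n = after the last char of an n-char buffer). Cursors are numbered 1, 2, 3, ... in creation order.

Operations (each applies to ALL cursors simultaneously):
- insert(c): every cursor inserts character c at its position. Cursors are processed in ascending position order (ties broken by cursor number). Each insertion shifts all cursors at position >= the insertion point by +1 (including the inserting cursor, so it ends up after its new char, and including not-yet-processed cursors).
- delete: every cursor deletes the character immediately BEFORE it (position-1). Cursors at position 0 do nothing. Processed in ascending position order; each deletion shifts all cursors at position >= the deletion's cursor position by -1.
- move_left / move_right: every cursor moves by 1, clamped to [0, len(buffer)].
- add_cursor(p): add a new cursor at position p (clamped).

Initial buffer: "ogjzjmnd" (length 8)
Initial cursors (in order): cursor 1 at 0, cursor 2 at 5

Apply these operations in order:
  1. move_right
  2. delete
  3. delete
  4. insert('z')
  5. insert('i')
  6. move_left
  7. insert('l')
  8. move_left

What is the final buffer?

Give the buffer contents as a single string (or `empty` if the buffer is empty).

Answer: zligjzzlind

Derivation:
After op 1 (move_right): buffer="ogjzjmnd" (len 8), cursors c1@1 c2@6, authorship ........
After op 2 (delete): buffer="gjzjnd" (len 6), cursors c1@0 c2@4, authorship ......
After op 3 (delete): buffer="gjznd" (len 5), cursors c1@0 c2@3, authorship .....
After op 4 (insert('z')): buffer="zgjzznd" (len 7), cursors c1@1 c2@5, authorship 1...2..
After op 5 (insert('i')): buffer="zigjzzind" (len 9), cursors c1@2 c2@7, authorship 11...22..
After op 6 (move_left): buffer="zigjzzind" (len 9), cursors c1@1 c2@6, authorship 11...22..
After op 7 (insert('l')): buffer="zligjzzlind" (len 11), cursors c1@2 c2@8, authorship 111...222..
After op 8 (move_left): buffer="zligjzzlind" (len 11), cursors c1@1 c2@7, authorship 111...222..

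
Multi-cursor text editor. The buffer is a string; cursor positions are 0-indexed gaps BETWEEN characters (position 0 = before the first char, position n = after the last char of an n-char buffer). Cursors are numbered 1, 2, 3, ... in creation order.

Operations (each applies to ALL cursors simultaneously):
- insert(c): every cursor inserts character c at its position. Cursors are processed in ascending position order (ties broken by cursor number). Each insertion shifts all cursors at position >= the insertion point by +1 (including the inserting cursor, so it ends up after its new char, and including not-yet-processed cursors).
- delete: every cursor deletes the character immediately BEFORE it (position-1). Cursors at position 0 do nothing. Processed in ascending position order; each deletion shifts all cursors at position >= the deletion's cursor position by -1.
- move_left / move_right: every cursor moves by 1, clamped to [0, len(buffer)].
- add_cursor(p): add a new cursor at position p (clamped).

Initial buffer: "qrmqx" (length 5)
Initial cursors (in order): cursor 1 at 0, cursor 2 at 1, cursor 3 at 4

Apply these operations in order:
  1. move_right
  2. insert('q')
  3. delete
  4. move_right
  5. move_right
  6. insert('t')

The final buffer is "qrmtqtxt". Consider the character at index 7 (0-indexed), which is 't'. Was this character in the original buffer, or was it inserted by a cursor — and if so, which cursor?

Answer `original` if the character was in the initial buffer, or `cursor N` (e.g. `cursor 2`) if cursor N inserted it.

Answer: cursor 3

Derivation:
After op 1 (move_right): buffer="qrmqx" (len 5), cursors c1@1 c2@2 c3@5, authorship .....
After op 2 (insert('q')): buffer="qqrqmqxq" (len 8), cursors c1@2 c2@4 c3@8, authorship .1.2...3
After op 3 (delete): buffer="qrmqx" (len 5), cursors c1@1 c2@2 c3@5, authorship .....
After op 4 (move_right): buffer="qrmqx" (len 5), cursors c1@2 c2@3 c3@5, authorship .....
After op 5 (move_right): buffer="qrmqx" (len 5), cursors c1@3 c2@4 c3@5, authorship .....
After op 6 (insert('t')): buffer="qrmtqtxt" (len 8), cursors c1@4 c2@6 c3@8, authorship ...1.2.3
Authorship (.=original, N=cursor N): . . . 1 . 2 . 3
Index 7: author = 3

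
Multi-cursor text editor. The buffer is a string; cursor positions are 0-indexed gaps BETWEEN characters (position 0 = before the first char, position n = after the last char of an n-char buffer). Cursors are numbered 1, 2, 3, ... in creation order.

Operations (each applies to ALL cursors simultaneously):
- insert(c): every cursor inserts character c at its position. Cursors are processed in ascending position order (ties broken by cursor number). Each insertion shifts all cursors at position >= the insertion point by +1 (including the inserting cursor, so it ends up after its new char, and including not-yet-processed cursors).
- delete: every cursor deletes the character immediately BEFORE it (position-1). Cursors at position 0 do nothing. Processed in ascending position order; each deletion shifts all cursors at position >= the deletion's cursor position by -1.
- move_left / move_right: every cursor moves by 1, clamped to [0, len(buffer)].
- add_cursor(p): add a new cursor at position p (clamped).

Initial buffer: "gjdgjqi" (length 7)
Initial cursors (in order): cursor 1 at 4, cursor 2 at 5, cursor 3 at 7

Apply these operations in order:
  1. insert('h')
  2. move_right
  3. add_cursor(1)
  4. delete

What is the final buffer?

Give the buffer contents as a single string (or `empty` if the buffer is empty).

Answer: jdghhi

Derivation:
After op 1 (insert('h')): buffer="gjdghjhqih" (len 10), cursors c1@5 c2@7 c3@10, authorship ....1.2..3
After op 2 (move_right): buffer="gjdghjhqih" (len 10), cursors c1@6 c2@8 c3@10, authorship ....1.2..3
After op 3 (add_cursor(1)): buffer="gjdghjhqih" (len 10), cursors c4@1 c1@6 c2@8 c3@10, authorship ....1.2..3
After op 4 (delete): buffer="jdghhi" (len 6), cursors c4@0 c1@4 c2@5 c3@6, authorship ...12.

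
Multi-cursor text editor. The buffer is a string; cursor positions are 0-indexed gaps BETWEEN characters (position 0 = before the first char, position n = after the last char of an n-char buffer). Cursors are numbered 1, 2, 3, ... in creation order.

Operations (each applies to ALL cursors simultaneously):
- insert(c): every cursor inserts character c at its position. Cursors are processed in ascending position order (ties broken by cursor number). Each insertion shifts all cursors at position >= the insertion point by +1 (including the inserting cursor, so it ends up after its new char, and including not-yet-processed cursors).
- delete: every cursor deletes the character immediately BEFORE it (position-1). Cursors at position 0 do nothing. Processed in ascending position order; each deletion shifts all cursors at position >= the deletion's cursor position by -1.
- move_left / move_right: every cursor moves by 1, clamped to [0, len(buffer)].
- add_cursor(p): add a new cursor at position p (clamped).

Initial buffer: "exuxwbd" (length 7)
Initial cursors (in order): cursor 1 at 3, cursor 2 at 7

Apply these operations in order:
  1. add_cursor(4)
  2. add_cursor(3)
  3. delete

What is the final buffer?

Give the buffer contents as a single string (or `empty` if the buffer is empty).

After op 1 (add_cursor(4)): buffer="exuxwbd" (len 7), cursors c1@3 c3@4 c2@7, authorship .......
After op 2 (add_cursor(3)): buffer="exuxwbd" (len 7), cursors c1@3 c4@3 c3@4 c2@7, authorship .......
After op 3 (delete): buffer="ewb" (len 3), cursors c1@1 c3@1 c4@1 c2@3, authorship ...

Answer: ewb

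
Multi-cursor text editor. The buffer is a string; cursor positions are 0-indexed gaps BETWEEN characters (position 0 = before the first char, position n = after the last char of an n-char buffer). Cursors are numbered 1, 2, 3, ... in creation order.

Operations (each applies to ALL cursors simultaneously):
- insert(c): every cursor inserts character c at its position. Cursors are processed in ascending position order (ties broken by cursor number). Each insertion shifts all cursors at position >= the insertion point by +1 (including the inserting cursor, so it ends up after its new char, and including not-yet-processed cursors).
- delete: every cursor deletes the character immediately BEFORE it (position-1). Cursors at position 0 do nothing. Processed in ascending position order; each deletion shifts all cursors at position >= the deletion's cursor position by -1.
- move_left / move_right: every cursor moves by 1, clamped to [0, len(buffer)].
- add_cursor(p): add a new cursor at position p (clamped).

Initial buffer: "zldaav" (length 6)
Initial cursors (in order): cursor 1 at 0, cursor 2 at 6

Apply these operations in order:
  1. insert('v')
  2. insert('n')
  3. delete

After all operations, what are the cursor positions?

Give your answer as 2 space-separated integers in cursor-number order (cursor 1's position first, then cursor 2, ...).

Answer: 1 8

Derivation:
After op 1 (insert('v')): buffer="vzldaavv" (len 8), cursors c1@1 c2@8, authorship 1......2
After op 2 (insert('n')): buffer="vnzldaavvn" (len 10), cursors c1@2 c2@10, authorship 11......22
After op 3 (delete): buffer="vzldaavv" (len 8), cursors c1@1 c2@8, authorship 1......2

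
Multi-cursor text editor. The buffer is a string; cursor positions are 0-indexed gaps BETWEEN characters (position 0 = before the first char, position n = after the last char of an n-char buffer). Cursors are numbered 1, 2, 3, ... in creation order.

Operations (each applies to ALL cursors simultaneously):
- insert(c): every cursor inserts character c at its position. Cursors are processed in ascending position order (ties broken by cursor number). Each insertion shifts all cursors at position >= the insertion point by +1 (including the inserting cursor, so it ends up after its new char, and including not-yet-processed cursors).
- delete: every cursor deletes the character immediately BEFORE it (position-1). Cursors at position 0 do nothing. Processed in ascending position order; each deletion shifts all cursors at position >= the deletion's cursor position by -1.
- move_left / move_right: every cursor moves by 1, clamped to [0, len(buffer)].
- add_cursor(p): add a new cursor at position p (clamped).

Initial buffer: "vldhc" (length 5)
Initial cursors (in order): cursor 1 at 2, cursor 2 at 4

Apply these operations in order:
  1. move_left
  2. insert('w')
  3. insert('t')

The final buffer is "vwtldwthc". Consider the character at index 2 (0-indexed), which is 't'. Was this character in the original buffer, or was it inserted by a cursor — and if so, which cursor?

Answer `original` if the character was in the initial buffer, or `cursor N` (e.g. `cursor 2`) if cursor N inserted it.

Answer: cursor 1

Derivation:
After op 1 (move_left): buffer="vldhc" (len 5), cursors c1@1 c2@3, authorship .....
After op 2 (insert('w')): buffer="vwldwhc" (len 7), cursors c1@2 c2@5, authorship .1..2..
After op 3 (insert('t')): buffer="vwtldwthc" (len 9), cursors c1@3 c2@7, authorship .11..22..
Authorship (.=original, N=cursor N): . 1 1 . . 2 2 . .
Index 2: author = 1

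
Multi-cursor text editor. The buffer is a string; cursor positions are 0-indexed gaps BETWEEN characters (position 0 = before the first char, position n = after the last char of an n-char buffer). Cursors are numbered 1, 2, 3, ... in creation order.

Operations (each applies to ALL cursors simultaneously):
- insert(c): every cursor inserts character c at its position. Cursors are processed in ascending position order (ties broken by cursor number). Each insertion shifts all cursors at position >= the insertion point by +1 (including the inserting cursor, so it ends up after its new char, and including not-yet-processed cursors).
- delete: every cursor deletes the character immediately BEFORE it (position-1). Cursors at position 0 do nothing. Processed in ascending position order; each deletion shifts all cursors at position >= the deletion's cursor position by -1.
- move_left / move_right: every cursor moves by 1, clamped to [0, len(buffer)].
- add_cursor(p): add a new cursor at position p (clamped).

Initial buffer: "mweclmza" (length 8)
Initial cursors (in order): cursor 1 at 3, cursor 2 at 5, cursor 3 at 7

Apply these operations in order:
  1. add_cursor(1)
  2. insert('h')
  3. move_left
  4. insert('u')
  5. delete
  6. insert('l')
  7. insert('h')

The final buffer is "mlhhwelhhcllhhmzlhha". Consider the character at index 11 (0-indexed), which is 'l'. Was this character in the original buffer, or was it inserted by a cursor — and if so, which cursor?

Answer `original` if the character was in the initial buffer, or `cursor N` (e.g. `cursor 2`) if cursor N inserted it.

After op 1 (add_cursor(1)): buffer="mweclmza" (len 8), cursors c4@1 c1@3 c2@5 c3@7, authorship ........
After op 2 (insert('h')): buffer="mhwehclhmzha" (len 12), cursors c4@2 c1@5 c2@8 c3@11, authorship .4..1..2..3.
After op 3 (move_left): buffer="mhwehclhmzha" (len 12), cursors c4@1 c1@4 c2@7 c3@10, authorship .4..1..2..3.
After op 4 (insert('u')): buffer="muhweuhcluhmzuha" (len 16), cursors c4@2 c1@6 c2@10 c3@14, authorship .44..11..22..33.
After op 5 (delete): buffer="mhwehclhmzha" (len 12), cursors c4@1 c1@4 c2@7 c3@10, authorship .4..1..2..3.
After op 6 (insert('l')): buffer="mlhwelhcllhmzlha" (len 16), cursors c4@2 c1@6 c2@10 c3@14, authorship .44..11..22..33.
After op 7 (insert('h')): buffer="mlhhwelhhcllhhmzlhha" (len 20), cursors c4@3 c1@8 c2@13 c3@18, authorship .444..111..222..333.
Authorship (.=original, N=cursor N): . 4 4 4 . . 1 1 1 . . 2 2 2 . . 3 3 3 .
Index 11: author = 2

Answer: cursor 2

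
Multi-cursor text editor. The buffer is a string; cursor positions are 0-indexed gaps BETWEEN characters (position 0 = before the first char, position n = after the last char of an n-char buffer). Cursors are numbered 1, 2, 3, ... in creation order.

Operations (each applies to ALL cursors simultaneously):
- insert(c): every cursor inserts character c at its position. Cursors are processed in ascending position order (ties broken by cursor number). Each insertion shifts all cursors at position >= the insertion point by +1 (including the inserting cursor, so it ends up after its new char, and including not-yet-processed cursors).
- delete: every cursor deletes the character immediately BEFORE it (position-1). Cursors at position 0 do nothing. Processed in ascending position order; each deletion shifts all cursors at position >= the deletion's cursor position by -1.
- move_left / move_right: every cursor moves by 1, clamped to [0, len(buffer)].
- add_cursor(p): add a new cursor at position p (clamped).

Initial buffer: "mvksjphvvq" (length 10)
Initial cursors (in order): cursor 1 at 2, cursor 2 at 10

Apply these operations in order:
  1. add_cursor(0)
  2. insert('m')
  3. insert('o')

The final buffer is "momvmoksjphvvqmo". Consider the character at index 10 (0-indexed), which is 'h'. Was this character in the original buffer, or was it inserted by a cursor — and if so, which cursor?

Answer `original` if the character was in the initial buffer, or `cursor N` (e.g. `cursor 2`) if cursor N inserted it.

Answer: original

Derivation:
After op 1 (add_cursor(0)): buffer="mvksjphvvq" (len 10), cursors c3@0 c1@2 c2@10, authorship ..........
After op 2 (insert('m')): buffer="mmvmksjphvvqm" (len 13), cursors c3@1 c1@4 c2@13, authorship 3..1........2
After op 3 (insert('o')): buffer="momvmoksjphvvqmo" (len 16), cursors c3@2 c1@6 c2@16, authorship 33..11........22
Authorship (.=original, N=cursor N): 3 3 . . 1 1 . . . . . . . . 2 2
Index 10: author = original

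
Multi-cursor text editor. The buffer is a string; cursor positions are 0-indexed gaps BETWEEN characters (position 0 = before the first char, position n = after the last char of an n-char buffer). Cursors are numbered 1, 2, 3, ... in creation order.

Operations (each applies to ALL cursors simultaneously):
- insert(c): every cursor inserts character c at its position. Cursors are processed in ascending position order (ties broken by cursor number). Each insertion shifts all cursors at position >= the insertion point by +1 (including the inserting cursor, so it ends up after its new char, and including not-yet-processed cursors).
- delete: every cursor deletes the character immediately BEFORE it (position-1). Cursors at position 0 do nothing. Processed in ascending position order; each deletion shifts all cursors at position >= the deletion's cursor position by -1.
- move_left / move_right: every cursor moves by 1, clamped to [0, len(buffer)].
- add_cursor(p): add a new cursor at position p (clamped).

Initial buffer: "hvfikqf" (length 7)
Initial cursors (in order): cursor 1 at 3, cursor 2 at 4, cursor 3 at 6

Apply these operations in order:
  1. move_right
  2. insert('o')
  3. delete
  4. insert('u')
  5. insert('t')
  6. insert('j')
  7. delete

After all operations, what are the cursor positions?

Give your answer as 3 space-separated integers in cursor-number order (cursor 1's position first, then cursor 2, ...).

After op 1 (move_right): buffer="hvfikqf" (len 7), cursors c1@4 c2@5 c3@7, authorship .......
After op 2 (insert('o')): buffer="hvfiokoqfo" (len 10), cursors c1@5 c2@7 c3@10, authorship ....1.2..3
After op 3 (delete): buffer="hvfikqf" (len 7), cursors c1@4 c2@5 c3@7, authorship .......
After op 4 (insert('u')): buffer="hvfiukuqfu" (len 10), cursors c1@5 c2@7 c3@10, authorship ....1.2..3
After op 5 (insert('t')): buffer="hvfiutkutqfut" (len 13), cursors c1@6 c2@9 c3@13, authorship ....11.22..33
After op 6 (insert('j')): buffer="hvfiutjkutjqfutj" (len 16), cursors c1@7 c2@11 c3@16, authorship ....111.222..333
After op 7 (delete): buffer="hvfiutkutqfut" (len 13), cursors c1@6 c2@9 c3@13, authorship ....11.22..33

Answer: 6 9 13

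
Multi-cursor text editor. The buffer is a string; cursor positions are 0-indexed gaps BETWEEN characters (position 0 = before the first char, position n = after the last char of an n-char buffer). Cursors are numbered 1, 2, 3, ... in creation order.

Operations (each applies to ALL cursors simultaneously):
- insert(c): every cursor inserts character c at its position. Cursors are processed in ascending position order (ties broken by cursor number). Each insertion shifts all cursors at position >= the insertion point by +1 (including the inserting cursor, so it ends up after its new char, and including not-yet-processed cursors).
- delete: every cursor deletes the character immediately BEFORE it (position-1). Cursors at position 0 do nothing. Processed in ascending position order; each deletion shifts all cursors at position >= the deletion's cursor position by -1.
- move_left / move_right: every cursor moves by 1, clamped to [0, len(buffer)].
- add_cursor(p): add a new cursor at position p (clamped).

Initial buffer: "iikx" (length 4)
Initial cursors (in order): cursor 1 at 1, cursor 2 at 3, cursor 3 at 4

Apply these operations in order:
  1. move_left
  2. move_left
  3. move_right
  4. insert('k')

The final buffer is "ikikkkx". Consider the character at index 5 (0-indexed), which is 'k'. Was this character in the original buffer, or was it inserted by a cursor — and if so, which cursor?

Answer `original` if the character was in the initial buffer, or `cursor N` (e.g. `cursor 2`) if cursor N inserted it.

Answer: cursor 3

Derivation:
After op 1 (move_left): buffer="iikx" (len 4), cursors c1@0 c2@2 c3@3, authorship ....
After op 2 (move_left): buffer="iikx" (len 4), cursors c1@0 c2@1 c3@2, authorship ....
After op 3 (move_right): buffer="iikx" (len 4), cursors c1@1 c2@2 c3@3, authorship ....
After op 4 (insert('k')): buffer="ikikkkx" (len 7), cursors c1@2 c2@4 c3@6, authorship .1.2.3.
Authorship (.=original, N=cursor N): . 1 . 2 . 3 .
Index 5: author = 3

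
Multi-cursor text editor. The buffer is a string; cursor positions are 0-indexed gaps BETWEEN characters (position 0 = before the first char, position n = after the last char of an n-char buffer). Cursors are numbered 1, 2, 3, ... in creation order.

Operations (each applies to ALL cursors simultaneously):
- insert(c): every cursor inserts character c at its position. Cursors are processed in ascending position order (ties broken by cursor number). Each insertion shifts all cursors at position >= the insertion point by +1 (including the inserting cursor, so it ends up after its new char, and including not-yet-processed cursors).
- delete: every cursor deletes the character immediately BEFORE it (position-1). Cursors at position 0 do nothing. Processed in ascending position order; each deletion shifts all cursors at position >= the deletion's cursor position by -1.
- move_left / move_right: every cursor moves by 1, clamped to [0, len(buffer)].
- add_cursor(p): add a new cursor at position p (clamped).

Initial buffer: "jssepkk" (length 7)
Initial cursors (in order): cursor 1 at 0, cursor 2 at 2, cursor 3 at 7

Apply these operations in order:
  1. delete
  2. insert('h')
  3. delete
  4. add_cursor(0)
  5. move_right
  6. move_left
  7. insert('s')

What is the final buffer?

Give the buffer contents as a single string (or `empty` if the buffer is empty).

Answer: ssjssepsk

Derivation:
After op 1 (delete): buffer="jsepk" (len 5), cursors c1@0 c2@1 c3@5, authorship .....
After op 2 (insert('h')): buffer="hjhsepkh" (len 8), cursors c1@1 c2@3 c3@8, authorship 1.2....3
After op 3 (delete): buffer="jsepk" (len 5), cursors c1@0 c2@1 c3@5, authorship .....
After op 4 (add_cursor(0)): buffer="jsepk" (len 5), cursors c1@0 c4@0 c2@1 c3@5, authorship .....
After op 5 (move_right): buffer="jsepk" (len 5), cursors c1@1 c4@1 c2@2 c3@5, authorship .....
After op 6 (move_left): buffer="jsepk" (len 5), cursors c1@0 c4@0 c2@1 c3@4, authorship .....
After op 7 (insert('s')): buffer="ssjssepsk" (len 9), cursors c1@2 c4@2 c2@4 c3@8, authorship 14.2...3.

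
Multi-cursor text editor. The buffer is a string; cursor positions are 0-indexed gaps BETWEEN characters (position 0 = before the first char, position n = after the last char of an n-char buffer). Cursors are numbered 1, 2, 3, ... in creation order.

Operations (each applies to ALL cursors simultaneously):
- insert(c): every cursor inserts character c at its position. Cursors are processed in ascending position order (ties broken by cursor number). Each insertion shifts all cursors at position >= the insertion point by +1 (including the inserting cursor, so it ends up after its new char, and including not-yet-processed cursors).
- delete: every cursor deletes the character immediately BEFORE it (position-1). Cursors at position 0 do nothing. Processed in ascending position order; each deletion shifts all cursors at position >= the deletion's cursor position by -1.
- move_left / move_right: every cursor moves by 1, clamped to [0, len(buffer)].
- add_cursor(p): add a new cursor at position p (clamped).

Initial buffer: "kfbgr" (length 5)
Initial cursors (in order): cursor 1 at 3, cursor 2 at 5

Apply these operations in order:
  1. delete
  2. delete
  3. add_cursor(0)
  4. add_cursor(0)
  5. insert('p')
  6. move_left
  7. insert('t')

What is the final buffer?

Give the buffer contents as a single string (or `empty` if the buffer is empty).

Answer: pttpkpttp

Derivation:
After op 1 (delete): buffer="kfg" (len 3), cursors c1@2 c2@3, authorship ...
After op 2 (delete): buffer="k" (len 1), cursors c1@1 c2@1, authorship .
After op 3 (add_cursor(0)): buffer="k" (len 1), cursors c3@0 c1@1 c2@1, authorship .
After op 4 (add_cursor(0)): buffer="k" (len 1), cursors c3@0 c4@0 c1@1 c2@1, authorship .
After op 5 (insert('p')): buffer="ppkpp" (len 5), cursors c3@2 c4@2 c1@5 c2@5, authorship 34.12
After op 6 (move_left): buffer="ppkpp" (len 5), cursors c3@1 c4@1 c1@4 c2@4, authorship 34.12
After op 7 (insert('t')): buffer="pttpkpttp" (len 9), cursors c3@3 c4@3 c1@8 c2@8, authorship 3344.1122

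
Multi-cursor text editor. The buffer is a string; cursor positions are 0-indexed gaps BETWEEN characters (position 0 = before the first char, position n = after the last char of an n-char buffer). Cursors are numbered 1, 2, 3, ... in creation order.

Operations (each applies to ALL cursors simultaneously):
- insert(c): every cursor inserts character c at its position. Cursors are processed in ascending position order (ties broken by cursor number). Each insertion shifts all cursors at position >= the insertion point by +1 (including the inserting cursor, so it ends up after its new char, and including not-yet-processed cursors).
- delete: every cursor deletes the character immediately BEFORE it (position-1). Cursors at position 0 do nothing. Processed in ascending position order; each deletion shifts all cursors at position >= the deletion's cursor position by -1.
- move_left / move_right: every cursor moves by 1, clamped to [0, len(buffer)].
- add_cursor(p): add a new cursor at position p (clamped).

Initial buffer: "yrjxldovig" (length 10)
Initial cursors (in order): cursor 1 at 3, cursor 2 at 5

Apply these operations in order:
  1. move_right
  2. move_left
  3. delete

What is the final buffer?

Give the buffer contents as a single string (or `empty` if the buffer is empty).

Answer: yrxdovig

Derivation:
After op 1 (move_right): buffer="yrjxldovig" (len 10), cursors c1@4 c2@6, authorship ..........
After op 2 (move_left): buffer="yrjxldovig" (len 10), cursors c1@3 c2@5, authorship ..........
After op 3 (delete): buffer="yrxdovig" (len 8), cursors c1@2 c2@3, authorship ........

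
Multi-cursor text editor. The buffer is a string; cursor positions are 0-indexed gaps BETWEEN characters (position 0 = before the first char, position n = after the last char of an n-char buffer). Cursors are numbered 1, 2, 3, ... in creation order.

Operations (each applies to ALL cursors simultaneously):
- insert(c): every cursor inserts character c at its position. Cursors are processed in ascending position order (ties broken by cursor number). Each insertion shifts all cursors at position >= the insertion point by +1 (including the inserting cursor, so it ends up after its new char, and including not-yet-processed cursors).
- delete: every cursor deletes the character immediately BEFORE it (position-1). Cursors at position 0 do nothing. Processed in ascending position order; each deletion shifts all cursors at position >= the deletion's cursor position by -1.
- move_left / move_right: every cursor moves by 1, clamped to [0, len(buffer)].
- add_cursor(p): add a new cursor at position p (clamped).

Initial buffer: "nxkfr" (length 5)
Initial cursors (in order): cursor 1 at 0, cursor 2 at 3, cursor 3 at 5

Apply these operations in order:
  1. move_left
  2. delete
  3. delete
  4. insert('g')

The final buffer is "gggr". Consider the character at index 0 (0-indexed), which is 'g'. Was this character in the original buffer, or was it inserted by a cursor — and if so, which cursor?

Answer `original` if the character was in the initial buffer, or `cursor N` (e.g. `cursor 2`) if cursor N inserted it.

After op 1 (move_left): buffer="nxkfr" (len 5), cursors c1@0 c2@2 c3@4, authorship .....
After op 2 (delete): buffer="nkr" (len 3), cursors c1@0 c2@1 c3@2, authorship ...
After op 3 (delete): buffer="r" (len 1), cursors c1@0 c2@0 c3@0, authorship .
After op 4 (insert('g')): buffer="gggr" (len 4), cursors c1@3 c2@3 c3@3, authorship 123.
Authorship (.=original, N=cursor N): 1 2 3 .
Index 0: author = 1

Answer: cursor 1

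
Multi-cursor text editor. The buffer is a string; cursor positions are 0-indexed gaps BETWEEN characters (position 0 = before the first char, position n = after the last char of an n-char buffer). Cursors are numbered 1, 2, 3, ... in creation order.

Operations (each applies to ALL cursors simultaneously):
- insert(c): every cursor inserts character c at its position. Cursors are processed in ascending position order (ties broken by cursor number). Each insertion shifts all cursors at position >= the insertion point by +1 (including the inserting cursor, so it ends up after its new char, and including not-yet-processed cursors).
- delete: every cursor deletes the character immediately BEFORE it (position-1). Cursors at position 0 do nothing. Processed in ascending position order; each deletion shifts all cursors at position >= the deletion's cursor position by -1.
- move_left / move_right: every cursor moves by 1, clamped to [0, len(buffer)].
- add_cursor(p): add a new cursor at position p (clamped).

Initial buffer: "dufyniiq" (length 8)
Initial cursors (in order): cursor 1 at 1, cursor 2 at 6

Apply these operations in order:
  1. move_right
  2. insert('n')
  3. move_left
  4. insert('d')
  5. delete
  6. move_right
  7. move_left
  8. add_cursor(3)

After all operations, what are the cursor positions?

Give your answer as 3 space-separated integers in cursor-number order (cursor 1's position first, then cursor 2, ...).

Answer: 2 8 3

Derivation:
After op 1 (move_right): buffer="dufyniiq" (len 8), cursors c1@2 c2@7, authorship ........
After op 2 (insert('n')): buffer="dunfyniinq" (len 10), cursors c1@3 c2@9, authorship ..1.....2.
After op 3 (move_left): buffer="dunfyniinq" (len 10), cursors c1@2 c2@8, authorship ..1.....2.
After op 4 (insert('d')): buffer="dudnfyniidnq" (len 12), cursors c1@3 c2@10, authorship ..11.....22.
After op 5 (delete): buffer="dunfyniinq" (len 10), cursors c1@2 c2@8, authorship ..1.....2.
After op 6 (move_right): buffer="dunfyniinq" (len 10), cursors c1@3 c2@9, authorship ..1.....2.
After op 7 (move_left): buffer="dunfyniinq" (len 10), cursors c1@2 c2@8, authorship ..1.....2.
After op 8 (add_cursor(3)): buffer="dunfyniinq" (len 10), cursors c1@2 c3@3 c2@8, authorship ..1.....2.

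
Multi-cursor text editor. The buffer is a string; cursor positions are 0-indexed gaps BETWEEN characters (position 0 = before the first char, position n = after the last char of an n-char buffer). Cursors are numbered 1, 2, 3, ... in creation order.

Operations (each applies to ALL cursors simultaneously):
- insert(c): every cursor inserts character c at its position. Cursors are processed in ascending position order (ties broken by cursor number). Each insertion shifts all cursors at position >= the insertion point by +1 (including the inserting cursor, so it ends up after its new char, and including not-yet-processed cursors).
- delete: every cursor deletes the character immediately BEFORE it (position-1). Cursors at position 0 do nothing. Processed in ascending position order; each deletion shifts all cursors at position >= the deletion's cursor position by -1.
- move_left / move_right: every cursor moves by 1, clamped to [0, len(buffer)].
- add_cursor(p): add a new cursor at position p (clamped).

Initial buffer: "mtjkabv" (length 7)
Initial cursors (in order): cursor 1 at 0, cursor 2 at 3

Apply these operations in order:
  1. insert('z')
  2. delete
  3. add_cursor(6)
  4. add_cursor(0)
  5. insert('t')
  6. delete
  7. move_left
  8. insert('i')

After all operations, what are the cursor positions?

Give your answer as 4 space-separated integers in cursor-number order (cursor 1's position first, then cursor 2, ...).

Answer: 2 5 9 2

Derivation:
After op 1 (insert('z')): buffer="zmtjzkabv" (len 9), cursors c1@1 c2@5, authorship 1...2....
After op 2 (delete): buffer="mtjkabv" (len 7), cursors c1@0 c2@3, authorship .......
After op 3 (add_cursor(6)): buffer="mtjkabv" (len 7), cursors c1@0 c2@3 c3@6, authorship .......
After op 4 (add_cursor(0)): buffer="mtjkabv" (len 7), cursors c1@0 c4@0 c2@3 c3@6, authorship .......
After op 5 (insert('t')): buffer="ttmtjtkabtv" (len 11), cursors c1@2 c4@2 c2@6 c3@10, authorship 14...2...3.
After op 6 (delete): buffer="mtjkabv" (len 7), cursors c1@0 c4@0 c2@3 c3@6, authorship .......
After op 7 (move_left): buffer="mtjkabv" (len 7), cursors c1@0 c4@0 c2@2 c3@5, authorship .......
After op 8 (insert('i')): buffer="iimtijkaibv" (len 11), cursors c1@2 c4@2 c2@5 c3@9, authorship 14..2...3..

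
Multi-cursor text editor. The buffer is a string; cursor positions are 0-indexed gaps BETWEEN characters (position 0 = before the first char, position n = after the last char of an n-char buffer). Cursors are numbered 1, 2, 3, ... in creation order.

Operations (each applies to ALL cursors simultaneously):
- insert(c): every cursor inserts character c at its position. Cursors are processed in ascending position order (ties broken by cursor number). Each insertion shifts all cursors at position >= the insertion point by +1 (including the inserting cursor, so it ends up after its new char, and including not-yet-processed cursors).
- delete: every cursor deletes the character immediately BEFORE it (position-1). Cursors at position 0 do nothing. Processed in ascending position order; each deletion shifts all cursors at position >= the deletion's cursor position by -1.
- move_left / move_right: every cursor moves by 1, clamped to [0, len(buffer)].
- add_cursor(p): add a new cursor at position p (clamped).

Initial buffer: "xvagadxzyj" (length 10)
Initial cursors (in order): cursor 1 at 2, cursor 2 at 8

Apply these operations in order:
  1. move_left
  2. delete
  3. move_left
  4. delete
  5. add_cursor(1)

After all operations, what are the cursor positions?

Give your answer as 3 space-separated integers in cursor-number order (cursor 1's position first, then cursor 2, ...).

Answer: 0 3 1

Derivation:
After op 1 (move_left): buffer="xvagadxzyj" (len 10), cursors c1@1 c2@7, authorship ..........
After op 2 (delete): buffer="vagadzyj" (len 8), cursors c1@0 c2@5, authorship ........
After op 3 (move_left): buffer="vagadzyj" (len 8), cursors c1@0 c2@4, authorship ........
After op 4 (delete): buffer="vagdzyj" (len 7), cursors c1@0 c2@3, authorship .......
After op 5 (add_cursor(1)): buffer="vagdzyj" (len 7), cursors c1@0 c3@1 c2@3, authorship .......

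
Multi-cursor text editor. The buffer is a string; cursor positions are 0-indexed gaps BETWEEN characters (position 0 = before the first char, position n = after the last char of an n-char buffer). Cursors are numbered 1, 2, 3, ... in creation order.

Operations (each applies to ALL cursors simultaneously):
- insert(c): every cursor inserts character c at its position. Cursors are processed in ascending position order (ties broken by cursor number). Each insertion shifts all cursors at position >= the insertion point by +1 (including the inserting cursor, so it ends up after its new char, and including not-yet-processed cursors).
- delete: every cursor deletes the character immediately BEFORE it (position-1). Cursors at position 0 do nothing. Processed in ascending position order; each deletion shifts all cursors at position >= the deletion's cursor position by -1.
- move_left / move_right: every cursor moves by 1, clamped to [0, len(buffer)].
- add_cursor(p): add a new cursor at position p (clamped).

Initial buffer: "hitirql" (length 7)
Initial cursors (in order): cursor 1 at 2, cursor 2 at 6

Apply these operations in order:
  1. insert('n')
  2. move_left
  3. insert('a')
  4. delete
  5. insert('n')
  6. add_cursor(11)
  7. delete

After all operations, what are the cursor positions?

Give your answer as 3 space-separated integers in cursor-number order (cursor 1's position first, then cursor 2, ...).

After op 1 (insert('n')): buffer="hintirqnl" (len 9), cursors c1@3 c2@8, authorship ..1....2.
After op 2 (move_left): buffer="hintirqnl" (len 9), cursors c1@2 c2@7, authorship ..1....2.
After op 3 (insert('a')): buffer="hiantirqanl" (len 11), cursors c1@3 c2@9, authorship ..11....22.
After op 4 (delete): buffer="hintirqnl" (len 9), cursors c1@2 c2@7, authorship ..1....2.
After op 5 (insert('n')): buffer="hinntirqnnl" (len 11), cursors c1@3 c2@9, authorship ..11....22.
After op 6 (add_cursor(11)): buffer="hinntirqnnl" (len 11), cursors c1@3 c2@9 c3@11, authorship ..11....22.
After op 7 (delete): buffer="hintirqn" (len 8), cursors c1@2 c2@7 c3@8, authorship ..1....2

Answer: 2 7 8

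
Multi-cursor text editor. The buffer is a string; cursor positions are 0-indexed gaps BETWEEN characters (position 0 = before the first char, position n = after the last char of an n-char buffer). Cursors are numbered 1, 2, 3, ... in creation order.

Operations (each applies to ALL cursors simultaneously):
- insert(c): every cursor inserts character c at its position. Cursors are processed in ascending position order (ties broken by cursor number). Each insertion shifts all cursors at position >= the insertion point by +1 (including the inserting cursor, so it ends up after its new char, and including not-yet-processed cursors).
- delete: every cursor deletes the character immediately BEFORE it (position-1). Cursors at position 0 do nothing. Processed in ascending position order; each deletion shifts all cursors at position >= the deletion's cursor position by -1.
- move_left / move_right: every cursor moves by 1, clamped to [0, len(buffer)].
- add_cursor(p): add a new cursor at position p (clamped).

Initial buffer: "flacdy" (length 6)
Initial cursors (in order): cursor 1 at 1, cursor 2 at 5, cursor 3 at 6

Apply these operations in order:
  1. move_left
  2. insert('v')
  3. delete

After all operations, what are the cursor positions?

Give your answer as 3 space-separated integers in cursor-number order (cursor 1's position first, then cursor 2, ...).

Answer: 0 4 5

Derivation:
After op 1 (move_left): buffer="flacdy" (len 6), cursors c1@0 c2@4 c3@5, authorship ......
After op 2 (insert('v')): buffer="vflacvdvy" (len 9), cursors c1@1 c2@6 c3@8, authorship 1....2.3.
After op 3 (delete): buffer="flacdy" (len 6), cursors c1@0 c2@4 c3@5, authorship ......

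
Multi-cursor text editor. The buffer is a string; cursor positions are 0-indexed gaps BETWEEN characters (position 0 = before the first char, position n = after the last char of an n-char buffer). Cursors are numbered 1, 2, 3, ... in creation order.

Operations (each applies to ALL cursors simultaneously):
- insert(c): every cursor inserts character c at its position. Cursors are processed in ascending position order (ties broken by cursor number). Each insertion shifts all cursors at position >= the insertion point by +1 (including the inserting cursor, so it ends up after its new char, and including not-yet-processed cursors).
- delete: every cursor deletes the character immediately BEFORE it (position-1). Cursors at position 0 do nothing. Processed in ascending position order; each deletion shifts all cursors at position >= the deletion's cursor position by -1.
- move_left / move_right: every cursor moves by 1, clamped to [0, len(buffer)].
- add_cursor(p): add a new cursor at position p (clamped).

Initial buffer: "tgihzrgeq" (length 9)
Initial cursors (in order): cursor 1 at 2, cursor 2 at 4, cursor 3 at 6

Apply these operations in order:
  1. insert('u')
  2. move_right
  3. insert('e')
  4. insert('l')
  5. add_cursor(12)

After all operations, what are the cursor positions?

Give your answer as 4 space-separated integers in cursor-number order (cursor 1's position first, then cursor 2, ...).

After op 1 (insert('u')): buffer="tguihuzrugeq" (len 12), cursors c1@3 c2@6 c3@9, authorship ..1..2..3...
After op 2 (move_right): buffer="tguihuzrugeq" (len 12), cursors c1@4 c2@7 c3@10, authorship ..1..2..3...
After op 3 (insert('e')): buffer="tguiehuzerugeeq" (len 15), cursors c1@5 c2@9 c3@13, authorship ..1.1.2.2.3.3..
After op 4 (insert('l')): buffer="tguielhuzelrugeleq" (len 18), cursors c1@6 c2@11 c3@16, authorship ..1.11.2.22.3.33..
After op 5 (add_cursor(12)): buffer="tguielhuzelrugeleq" (len 18), cursors c1@6 c2@11 c4@12 c3@16, authorship ..1.11.2.22.3.33..

Answer: 6 11 16 12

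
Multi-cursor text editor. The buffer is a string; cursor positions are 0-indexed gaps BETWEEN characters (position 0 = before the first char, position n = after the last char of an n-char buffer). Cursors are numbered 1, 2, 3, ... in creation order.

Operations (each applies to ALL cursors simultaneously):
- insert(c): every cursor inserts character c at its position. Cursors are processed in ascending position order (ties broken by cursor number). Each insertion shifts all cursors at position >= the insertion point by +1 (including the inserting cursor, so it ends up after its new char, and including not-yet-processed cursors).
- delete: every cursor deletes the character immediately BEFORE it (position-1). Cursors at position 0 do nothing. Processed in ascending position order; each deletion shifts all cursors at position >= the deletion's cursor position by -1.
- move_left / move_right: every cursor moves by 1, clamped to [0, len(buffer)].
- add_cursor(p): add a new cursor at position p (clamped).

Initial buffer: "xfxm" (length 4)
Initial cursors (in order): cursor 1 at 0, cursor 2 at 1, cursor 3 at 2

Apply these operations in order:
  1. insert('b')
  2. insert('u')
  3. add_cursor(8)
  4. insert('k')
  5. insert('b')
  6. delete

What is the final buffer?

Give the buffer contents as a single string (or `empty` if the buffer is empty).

After op 1 (insert('b')): buffer="bxbfbxm" (len 7), cursors c1@1 c2@3 c3@5, authorship 1.2.3..
After op 2 (insert('u')): buffer="buxbufbuxm" (len 10), cursors c1@2 c2@5 c3@8, authorship 11.22.33..
After op 3 (add_cursor(8)): buffer="buxbufbuxm" (len 10), cursors c1@2 c2@5 c3@8 c4@8, authorship 11.22.33..
After op 4 (insert('k')): buffer="bukxbukfbukkxm" (len 14), cursors c1@3 c2@7 c3@12 c4@12, authorship 111.222.3334..
After op 5 (insert('b')): buffer="bukbxbukbfbukkbbxm" (len 18), cursors c1@4 c2@9 c3@16 c4@16, authorship 1111.2222.333434..
After op 6 (delete): buffer="bukxbukfbukkxm" (len 14), cursors c1@3 c2@7 c3@12 c4@12, authorship 111.222.3334..

Answer: bukxbukfbukkxm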